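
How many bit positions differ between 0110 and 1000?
XOR = 1110, count of 1s = 3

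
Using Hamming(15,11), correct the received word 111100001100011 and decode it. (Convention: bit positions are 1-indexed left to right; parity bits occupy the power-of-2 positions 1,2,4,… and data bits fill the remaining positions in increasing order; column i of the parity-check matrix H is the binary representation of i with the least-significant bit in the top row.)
Syndrome s = H · r^T (mod 2), r = 111100001100011:
  s[0] = (101010101010101)·(111100001100011) mod 2 = 1+0+1+0+0+0+0+0+1+0+0+0+0+0+1 mod 2 = 0
  s[1] = (011001100110011)·(111100001100011) mod 2 = 0+1+1+0+0+0+0+0+0+1+0+0+0+1+1 mod 2 = 1
  s[2] = (000111100001111)·(111100001100011) mod 2 = 0+0+0+1+0+0+0+0+0+0+0+0+0+1+1 mod 2 = 1
  s[3] = (000000011111111)·(111100001100011) mod 2 = 0+0+0+0+0+0+0+0+1+1+0+0+0+1+1 mod 2 = 0
Syndrome = 0110
Column 6 of H equals this syndrome → error at bit 6 (1-indexed).
Flip bit 6: 111100001100011 → 111101001100011
Extract data bits at positions {3,5,6,7,9,10,11,12,13,14,15}: 10101100011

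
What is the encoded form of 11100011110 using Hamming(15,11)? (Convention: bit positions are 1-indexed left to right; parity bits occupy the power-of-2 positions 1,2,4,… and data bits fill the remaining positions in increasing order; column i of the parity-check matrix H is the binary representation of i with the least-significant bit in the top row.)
Codeword c = d · G (mod 2), d = 11100011110:
  c[0] = d·G[:,0] = (11100011110)·(11011010101) mod 2 = 1+1+0+0+0+0+1+0+1+0+0 mod 2 = 0
  c[1] = d·G[:,1] = (11100011110)·(10110110011) mod 2 = 1+0+1+0+0+0+1+0+0+1+0 mod 2 = 0
  c[2] = d·G[:,2] = (11100011110)·(10000000000) mod 2 = 1+0+0+0+0+0+0+0+0+0+0 mod 2 = 1
  c[3] = d·G[:,3] = (11100011110)·(01110001111) mod 2 = 0+1+1+0+0+0+0+1+1+1+0 mod 2 = 1
  c[4] = d·G[:,4] = (11100011110)·(01000000000) mod 2 = 0+1+0+0+0+0+0+0+0+0+0 mod 2 = 1
  c[5] = d·G[:,5] = (11100011110)·(00100000000) mod 2 = 0+0+1+0+0+0+0+0+0+0+0 mod 2 = 1
  c[6] = d·G[:,6] = (11100011110)·(00010000000) mod 2 = 0+0+0+0+0+0+0+0+0+0+0 mod 2 = 0
  c[7] = d·G[:,7] = (11100011110)·(00001111111) mod 2 = 0+0+0+0+0+0+1+1+1+1+0 mod 2 = 0
  c[8] = d·G[:,8] = (11100011110)·(00001000000) mod 2 = 0+0+0+0+0+0+0+0+0+0+0 mod 2 = 0
  c[9] = d·G[:,9] = (11100011110)·(00000100000) mod 2 = 0+0+0+0+0+0+0+0+0+0+0 mod 2 = 0
  c[10] = d·G[:,10] = (11100011110)·(00000010000) mod 2 = 0+0+0+0+0+0+1+0+0+0+0 mod 2 = 1
  c[11] = d·G[:,11] = (11100011110)·(00000001000) mod 2 = 0+0+0+0+0+0+0+1+0+0+0 mod 2 = 1
  c[12] = d·G[:,12] = (11100011110)·(00000000100) mod 2 = 0+0+0+0+0+0+0+0+1+0+0 mod 2 = 1
  c[13] = d·G[:,13] = (11100011110)·(00000000010) mod 2 = 0+0+0+0+0+0+0+0+0+1+0 mod 2 = 1
  c[14] = d·G[:,14] = (11100011110)·(00000000001) mod 2 = 0+0+0+0+0+0+0+0+0+0+0 mod 2 = 0
Codeword = 001111000011110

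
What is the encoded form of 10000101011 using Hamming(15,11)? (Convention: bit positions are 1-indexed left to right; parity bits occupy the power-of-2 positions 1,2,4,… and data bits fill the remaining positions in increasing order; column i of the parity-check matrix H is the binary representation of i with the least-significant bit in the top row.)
Codeword c = d · G (mod 2), d = 10000101011:
  c[0] = d·G[:,0] = (10000101011)·(11011010101) mod 2 = 1+0+0+0+0+0+0+0+0+0+1 mod 2 = 0
  c[1] = d·G[:,1] = (10000101011)·(10110110011) mod 2 = 1+0+0+0+0+1+0+0+0+1+1 mod 2 = 0
  c[2] = d·G[:,2] = (10000101011)·(10000000000) mod 2 = 1+0+0+0+0+0+0+0+0+0+0 mod 2 = 1
  c[3] = d·G[:,3] = (10000101011)·(01110001111) mod 2 = 0+0+0+0+0+0+0+1+0+1+1 mod 2 = 1
  c[4] = d·G[:,4] = (10000101011)·(01000000000) mod 2 = 0+0+0+0+0+0+0+0+0+0+0 mod 2 = 0
  c[5] = d·G[:,5] = (10000101011)·(00100000000) mod 2 = 0+0+0+0+0+0+0+0+0+0+0 mod 2 = 0
  c[6] = d·G[:,6] = (10000101011)·(00010000000) mod 2 = 0+0+0+0+0+0+0+0+0+0+0 mod 2 = 0
  c[7] = d·G[:,7] = (10000101011)·(00001111111) mod 2 = 0+0+0+0+0+1+0+1+0+1+1 mod 2 = 0
  c[8] = d·G[:,8] = (10000101011)·(00001000000) mod 2 = 0+0+0+0+0+0+0+0+0+0+0 mod 2 = 0
  c[9] = d·G[:,9] = (10000101011)·(00000100000) mod 2 = 0+0+0+0+0+1+0+0+0+0+0 mod 2 = 1
  c[10] = d·G[:,10] = (10000101011)·(00000010000) mod 2 = 0+0+0+0+0+0+0+0+0+0+0 mod 2 = 0
  c[11] = d·G[:,11] = (10000101011)·(00000001000) mod 2 = 0+0+0+0+0+0+0+1+0+0+0 mod 2 = 1
  c[12] = d·G[:,12] = (10000101011)·(00000000100) mod 2 = 0+0+0+0+0+0+0+0+0+0+0 mod 2 = 0
  c[13] = d·G[:,13] = (10000101011)·(00000000010) mod 2 = 0+0+0+0+0+0+0+0+0+1+0 mod 2 = 1
  c[14] = d·G[:,14] = (10000101011)·(00000000001) mod 2 = 0+0+0+0+0+0+0+0+0+0+1 mod 2 = 1
Codeword = 001100000101011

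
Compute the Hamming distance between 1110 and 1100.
XOR = 0010, count of 1s = 1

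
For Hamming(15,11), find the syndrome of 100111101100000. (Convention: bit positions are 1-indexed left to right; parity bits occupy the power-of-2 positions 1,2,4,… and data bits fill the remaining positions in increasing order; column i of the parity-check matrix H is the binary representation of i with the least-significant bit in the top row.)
Syndrome s = H · r^T (mod 2), r = 100111101100000:
  s[0] = (101010101010101)·(100111101100000) mod 2 = 1+0+0+0+1+0+1+0+1+0+0+0+0+0+0 mod 2 = 0
  s[1] = (011001100110011)·(100111101100000) mod 2 = 0+0+0+0+0+1+1+0+0+1+0+0+0+0+0 mod 2 = 1
  s[2] = (000111100001111)·(100111101100000) mod 2 = 0+0+0+1+1+1+1+0+0+0+0+0+0+0+0 mod 2 = 0
  s[3] = (000000011111111)·(100111101100000) mod 2 = 0+0+0+0+0+0+0+0+1+1+0+0+0+0+0 mod 2 = 0
Syndrome = 0100
Non-zero syndrome: error at position 2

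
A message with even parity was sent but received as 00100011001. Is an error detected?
Sum of received bits: 0+0+1+0+0+0+1+1+0+0+1 = 4; 4 mod 2 = 0. Result is 0 → no error detected.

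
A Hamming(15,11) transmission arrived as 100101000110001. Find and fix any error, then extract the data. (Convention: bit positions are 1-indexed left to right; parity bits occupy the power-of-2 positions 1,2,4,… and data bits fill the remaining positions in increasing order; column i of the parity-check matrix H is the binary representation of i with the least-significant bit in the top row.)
Syndrome s = H · r^T (mod 2), r = 100101000110001:
  s[0] = (101010101010101)·(100101000110001) mod 2 = 1+0+0+0+0+0+0+0+0+0+1+0+0+0+1 mod 2 = 1
  s[1] = (011001100110011)·(100101000110001) mod 2 = 0+0+0+0+0+1+0+0+0+1+1+0+0+0+1 mod 2 = 0
  s[2] = (000111100001111)·(100101000110001) mod 2 = 0+0+0+1+0+1+0+0+0+0+0+0+0+0+1 mod 2 = 1
  s[3] = (000000011111111)·(100101000110001) mod 2 = 0+0+0+0+0+0+0+0+0+1+1+0+0+0+1 mod 2 = 1
Syndrome = 1011
Column 13 of H equals this syndrome → error at bit 13 (1-indexed).
Flip bit 13: 100101000110001 → 100101000110101
Extract data bits at positions {3,5,6,7,9,10,11,12,13,14,15}: 00100110101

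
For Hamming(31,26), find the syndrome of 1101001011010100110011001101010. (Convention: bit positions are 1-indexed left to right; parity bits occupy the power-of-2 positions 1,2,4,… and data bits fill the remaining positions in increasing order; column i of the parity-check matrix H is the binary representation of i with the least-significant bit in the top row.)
Syndrome s = H · r^T (mod 2), r = 1101001011010100110011001101010:
  s[0] = (1010101010101010101010101010101)·(1101001011010100110011001101010) mod 2 = 1+0+0+0+0+0+1+0+1+0+0+0+0+0+0+0+1+0+0+0+1+0+0+0+1+0+0+0+0+0+0 mod 2 = 0
  s[1] = (0110011001100110011001100110011)·(1101001011010100110011001101010) mod 2 = 0+1+0+0+0+0+1+0+0+1+0+0+0+1+0+0+0+1+0+0+0+1+0+0+0+1+0+0+0+1+0 mod 2 = 0
  s[2] = (0001111000011110000111100001111)·(1101001011010100110011001101010) mod 2 = 0+0+0+1+0+0+1+0+0+0+0+1+0+1+0+0+0+0+0+0+1+1+0+0+0+0+0+1+0+1+0 mod 2 = 0
  s[3] = (0000000111111110000000011111111)·(1101001011010100110011001101010) mod 2 = 0+0+0+0+0+0+0+0+1+1+0+1+0+1+0+0+0+0+0+0+0+0+0+0+1+1+0+1+0+1+0 mod 2 = 0
  s[4] = (0000000000000001111111111111111)·(1101001011010100110011001101010) mod 2 = 0+0+0+0+0+0+0+0+0+0+0+0+0+0+0+0+1+1+0+0+1+1+0+0+1+1+0+1+0+1+0 mod 2 = 0
Syndrome = 00000
s = 0: no error detected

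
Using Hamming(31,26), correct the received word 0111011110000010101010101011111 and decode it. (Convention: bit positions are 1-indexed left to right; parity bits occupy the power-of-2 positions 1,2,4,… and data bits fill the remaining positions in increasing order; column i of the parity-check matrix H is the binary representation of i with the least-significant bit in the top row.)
Syndrome s = H · r^T (mod 2), r = 0111011110000010101010101011111:
  s[0] = (1010101010101010101010101010101)·(0111011110000010101010101011111) mod 2 = 0+0+1+0+0+0+1+0+1+0+0+0+0+0+1+0+1+0+1+0+1+0+1+0+1+0+1+0+1+0+1 mod 2 = 0
  s[1] = (0110011001100110011001100110011)·(0111011110000010101010101011111) mod 2 = 0+1+1+0+0+1+1+0+0+0+0+0+0+0+1+0+0+0+1+0+0+0+1+0+0+0+1+0+0+1+1 mod 2 = 0
  s[2] = (0001111000011110000111100001111)·(0111011110000010101010101011111) mod 2 = 0+0+0+1+0+1+1+0+0+0+0+0+0+0+1+0+0+0+0+0+1+0+1+0+0+0+0+1+1+1+1 mod 2 = 0
  s[3] = (0000000111111110000000011111111)·(0111011110000010101010101011111) mod 2 = 0+0+0+0+0+0+0+1+1+0+0+0+0+0+1+0+0+0+0+0+0+0+0+0+1+0+1+1+1+1+1 mod 2 = 1
  s[4] = (0000000000000001111111111111111)·(0111011110000010101010101011111) mod 2 = 0+0+0+0+0+0+0+0+0+0+0+0+0+0+0+0+1+0+1+0+1+0+1+0+1+0+1+1+1+1+1 mod 2 = 0
Syndrome = 00010
Column 8 of H equals this syndrome → error at bit 8 (1-indexed).
Flip bit 8: 0111011110000010101010101011111 → 0111011010000010101010101011111
Extract data bits at positions {3,5,6,7,9,10,11,12,13,14,15,17,18,19,20,21,22,23,24,25,26,27,28,29,30,31}: 10111000001101010101011111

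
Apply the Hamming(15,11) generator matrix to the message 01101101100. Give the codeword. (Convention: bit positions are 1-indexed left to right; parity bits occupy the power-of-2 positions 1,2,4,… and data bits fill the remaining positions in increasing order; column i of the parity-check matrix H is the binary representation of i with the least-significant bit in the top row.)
Codeword c = d · G (mod 2), d = 01101101100:
  c[0] = d·G[:,0] = (01101101100)·(11011010101) mod 2 = 0+1+0+0+1+0+0+0+1+0+0 mod 2 = 1
  c[1] = d·G[:,1] = (01101101100)·(10110110011) mod 2 = 0+0+1+0+0+1+0+0+0+0+0 mod 2 = 0
  c[2] = d·G[:,2] = (01101101100)·(10000000000) mod 2 = 0+0+0+0+0+0+0+0+0+0+0 mod 2 = 0
  c[3] = d·G[:,3] = (01101101100)·(01110001111) mod 2 = 0+1+1+0+0+0+0+1+1+0+0 mod 2 = 0
  c[4] = d·G[:,4] = (01101101100)·(01000000000) mod 2 = 0+1+0+0+0+0+0+0+0+0+0 mod 2 = 1
  c[5] = d·G[:,5] = (01101101100)·(00100000000) mod 2 = 0+0+1+0+0+0+0+0+0+0+0 mod 2 = 1
  c[6] = d·G[:,6] = (01101101100)·(00010000000) mod 2 = 0+0+0+0+0+0+0+0+0+0+0 mod 2 = 0
  c[7] = d·G[:,7] = (01101101100)·(00001111111) mod 2 = 0+0+0+0+1+1+0+1+1+0+0 mod 2 = 0
  c[8] = d·G[:,8] = (01101101100)·(00001000000) mod 2 = 0+0+0+0+1+0+0+0+0+0+0 mod 2 = 1
  c[9] = d·G[:,9] = (01101101100)·(00000100000) mod 2 = 0+0+0+0+0+1+0+0+0+0+0 mod 2 = 1
  c[10] = d·G[:,10] = (01101101100)·(00000010000) mod 2 = 0+0+0+0+0+0+0+0+0+0+0 mod 2 = 0
  c[11] = d·G[:,11] = (01101101100)·(00000001000) mod 2 = 0+0+0+0+0+0+0+1+0+0+0 mod 2 = 1
  c[12] = d·G[:,12] = (01101101100)·(00000000100) mod 2 = 0+0+0+0+0+0+0+0+1+0+0 mod 2 = 1
  c[13] = d·G[:,13] = (01101101100)·(00000000010) mod 2 = 0+0+0+0+0+0+0+0+0+0+0 mod 2 = 0
  c[14] = d·G[:,14] = (01101101100)·(00000000001) mod 2 = 0+0+0+0+0+0+0+0+0+0+0 mod 2 = 0
Codeword = 100011001101100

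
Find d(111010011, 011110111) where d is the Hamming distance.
XOR = 100100100, count of 1s = 3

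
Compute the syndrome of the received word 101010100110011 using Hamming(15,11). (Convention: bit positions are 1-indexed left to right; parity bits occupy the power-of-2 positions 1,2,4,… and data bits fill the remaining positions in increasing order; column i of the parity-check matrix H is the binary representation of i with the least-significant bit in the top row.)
Syndrome s = H · r^T (mod 2), r = 101010100110011:
  s[0] = (101010101010101)·(101010100110011) mod 2 = 1+0+1+0+1+0+1+0+0+0+1+0+0+0+1 mod 2 = 0
  s[1] = (011001100110011)·(101010100110011) mod 2 = 0+0+1+0+0+0+1+0+0+1+1+0+0+1+1 mod 2 = 0
  s[2] = (000111100001111)·(101010100110011) mod 2 = 0+0+0+0+1+0+1+0+0+0+0+0+0+1+1 mod 2 = 0
  s[3] = (000000011111111)·(101010100110011) mod 2 = 0+0+0+0+0+0+0+0+0+1+1+0+0+1+1 mod 2 = 0
Syndrome = 0000
s = 0: no error detected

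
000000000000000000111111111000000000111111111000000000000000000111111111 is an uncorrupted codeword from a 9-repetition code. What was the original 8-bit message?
Split into 9-bit blocks: 000000000 000000000 111111111 000000000 111111111 000000000 000000000 111111111
Data = 00101001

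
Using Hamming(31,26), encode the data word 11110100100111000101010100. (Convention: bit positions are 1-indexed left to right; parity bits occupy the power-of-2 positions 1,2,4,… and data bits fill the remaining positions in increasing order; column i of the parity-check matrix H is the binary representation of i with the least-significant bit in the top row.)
Codeword c = d · G (mod 2), d = 11110100100111000101010100:
  c[0] = d·G[:,0] = (11110100100111000101010100)·(11011010101101010101010101) mod 2 = 1+1+0+1+0+0+0+0+1+0+0+1+0+1+0+0+0+1+0+1+0+1+0+1+0+0 mod 2 = 0
  c[1] = d·G[:,1] = (11110100100111000101010100)·(10110110011011001100110011) mod 2 = 1+0+1+1+0+1+0+0+0+0+0+0+1+1+0+0+0+1+0+0+0+1+0+0+0+0 mod 2 = 0
  c[2] = d·G[:,2] = (11110100100111000101010100)·(10000000000000000000000000) mod 2 = 1+0+0+0+0+0+0+0+0+0+0+0+0+0+0+0+0+0+0+0+0+0+0+0+0+0 mod 2 = 1
  c[3] = d·G[:,3] = (11110100100111000101010100)·(01110001111000111100001111) mod 2 = 0+1+1+1+0+0+0+0+1+0+0+0+0+0+0+0+0+1+0+0+0+0+0+1+0+0 mod 2 = 0
  c[4] = d·G[:,4] = (11110100100111000101010100)·(01000000000000000000000000) mod 2 = 0+1+0+0+0+0+0+0+0+0+0+0+0+0+0+0+0+0+0+0+0+0+0+0+0+0 mod 2 = 1
  c[5] = d·G[:,5] = (11110100100111000101010100)·(00100000000000000000000000) mod 2 = 0+0+1+0+0+0+0+0+0+0+0+0+0+0+0+0+0+0+0+0+0+0+0+0+0+0 mod 2 = 1
  c[6] = d·G[:,6] = (11110100100111000101010100)·(00010000000000000000000000) mod 2 = 0+0+0+1+0+0+0+0+0+0+0+0+0+0+0+0+0+0+0+0+0+0+0+0+0+0 mod 2 = 1
  c[7] = d·G[:,7] = (11110100100111000101010100)·(00001111111000000011111111) mod 2 = 0+0+0+0+0+1+0+0+1+0+0+0+0+0+0+0+0+0+0+1+0+1+0+1+0+0 mod 2 = 1
  c[8] = d·G[:,8] = (11110100100111000101010100)·(00001000000000000000000000) mod 2 = 0+0+0+0+0+0+0+0+0+0+0+0+0+0+0+0+0+0+0+0+0+0+0+0+0+0 mod 2 = 0
  c[9] = d·G[:,9] = (11110100100111000101010100)·(00000100000000000000000000) mod 2 = 0+0+0+0+0+1+0+0+0+0+0+0+0+0+0+0+0+0+0+0+0+0+0+0+0+0 mod 2 = 1
  c[10] = d·G[:,10] = (11110100100111000101010100)·(00000010000000000000000000) mod 2 = 0+0+0+0+0+0+0+0+0+0+0+0+0+0+0+0+0+0+0+0+0+0+0+0+0+0 mod 2 = 0
  c[11] = d·G[:,11] = (11110100100111000101010100)·(00000001000000000000000000) mod 2 = 0+0+0+0+0+0+0+0+0+0+0+0+0+0+0+0+0+0+0+0+0+0+0+0+0+0 mod 2 = 0
  c[12] = d·G[:,12] = (11110100100111000101010100)·(00000000100000000000000000) mod 2 = 0+0+0+0+0+0+0+0+1+0+0+0+0+0+0+0+0+0+0+0+0+0+0+0+0+0 mod 2 = 1
  c[13] = d·G[:,13] = (11110100100111000101010100)·(00000000010000000000000000) mod 2 = 0+0+0+0+0+0+0+0+0+0+0+0+0+0+0+0+0+0+0+0+0+0+0+0+0+0 mod 2 = 0
  c[14] = d·G[:,14] = (11110100100111000101010100)·(00000000001000000000000000) mod 2 = 0+0+0+0+0+0+0+0+0+0+0+0+0+0+0+0+0+0+0+0+0+0+0+0+0+0 mod 2 = 0
  c[15] = d·G[:,15] = (11110100100111000101010100)·(00000000000111111111111111) mod 2 = 0+0+0+0+0+0+0+0+0+0+0+1+1+1+0+0+0+1+0+1+0+1+0+1+0+0 mod 2 = 1
  c[16] = d·G[:,16] = (11110100100111000101010100)·(00000000000100000000000000) mod 2 = 0+0+0+0+0+0+0+0+0+0+0+1+0+0+0+0+0+0+0+0+0+0+0+0+0+0 mod 2 = 1
  c[17] = d·G[:,17] = (11110100100111000101010100)·(00000000000010000000000000) mod 2 = 0+0+0+0+0+0+0+0+0+0+0+0+1+0+0+0+0+0+0+0+0+0+0+0+0+0 mod 2 = 1
  c[18] = d·G[:,18] = (11110100100111000101010100)·(00000000000001000000000000) mod 2 = 0+0+0+0+0+0+0+0+0+0+0+0+0+1+0+0+0+0+0+0+0+0+0+0+0+0 mod 2 = 1
  c[19] = d·G[:,19] = (11110100100111000101010100)·(00000000000000100000000000) mod 2 = 0+0+0+0+0+0+0+0+0+0+0+0+0+0+0+0+0+0+0+0+0+0+0+0+0+0 mod 2 = 0
  c[20] = d·G[:,20] = (11110100100111000101010100)·(00000000000000010000000000) mod 2 = 0+0+0+0+0+0+0+0+0+0+0+0+0+0+0+0+0+0+0+0+0+0+0+0+0+0 mod 2 = 0
  c[21] = d·G[:,21] = (11110100100111000101010100)·(00000000000000001000000000) mod 2 = 0+0+0+0+0+0+0+0+0+0+0+0+0+0+0+0+0+0+0+0+0+0+0+0+0+0 mod 2 = 0
  c[22] = d·G[:,22] = (11110100100111000101010100)·(00000000000000000100000000) mod 2 = 0+0+0+0+0+0+0+0+0+0+0+0+0+0+0+0+0+1+0+0+0+0+0+0+0+0 mod 2 = 1
  c[23] = d·G[:,23] = (11110100100111000101010100)·(00000000000000000010000000) mod 2 = 0+0+0+0+0+0+0+0+0+0+0+0+0+0+0+0+0+0+0+0+0+0+0+0+0+0 mod 2 = 0
  c[24] = d·G[:,24] = (11110100100111000101010100)·(00000000000000000001000000) mod 2 = 0+0+0+0+0+0+0+0+0+0+0+0+0+0+0+0+0+0+0+1+0+0+0+0+0+0 mod 2 = 1
  c[25] = d·G[:,25] = (11110100100111000101010100)·(00000000000000000000100000) mod 2 = 0+0+0+0+0+0+0+0+0+0+0+0+0+0+0+0+0+0+0+0+0+0+0+0+0+0 mod 2 = 0
  c[26] = d·G[:,26] = (11110100100111000101010100)·(00000000000000000000010000) mod 2 = 0+0+0+0+0+0+0+0+0+0+0+0+0+0+0+0+0+0+0+0+0+1+0+0+0+0 mod 2 = 1
  c[27] = d·G[:,27] = (11110100100111000101010100)·(00000000000000000000001000) mod 2 = 0+0+0+0+0+0+0+0+0+0+0+0+0+0+0+0+0+0+0+0+0+0+0+0+0+0 mod 2 = 0
  c[28] = d·G[:,28] = (11110100100111000101010100)·(00000000000000000000000100) mod 2 = 0+0+0+0+0+0+0+0+0+0+0+0+0+0+0+0+0+0+0+0+0+0+0+1+0+0 mod 2 = 1
  c[29] = d·G[:,29] = (11110100100111000101010100)·(00000000000000000000000010) mod 2 = 0+0+0+0+0+0+0+0+0+0+0+0+0+0+0+0+0+0+0+0+0+0+0+0+0+0 mod 2 = 0
  c[30] = d·G[:,30] = (11110100100111000101010100)·(00000000000000000000000001) mod 2 = 0+0+0+0+0+0+0+0+0+0+0+0+0+0+0+0+0+0+0+0+0+0+0+0+0+0 mod 2 = 0
Codeword = 0010111101001001111000101010100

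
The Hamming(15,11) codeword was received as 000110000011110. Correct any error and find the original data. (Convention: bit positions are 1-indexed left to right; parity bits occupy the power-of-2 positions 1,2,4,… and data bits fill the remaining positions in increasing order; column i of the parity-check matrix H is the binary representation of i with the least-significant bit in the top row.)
Syndrome s = H · r^T (mod 2), r = 000110000011110:
  s[0] = (101010101010101)·(000110000011110) mod 2 = 0+0+0+0+1+0+0+0+0+0+1+0+1+0+0 mod 2 = 1
  s[1] = (011001100110011)·(000110000011110) mod 2 = 0+0+0+0+0+0+0+0+0+0+1+0+0+1+0 mod 2 = 0
  s[2] = (000111100001111)·(000110000011110) mod 2 = 0+0+0+1+1+0+0+0+0+0+0+1+1+1+0 mod 2 = 1
  s[3] = (000000011111111)·(000110000011110) mod 2 = 0+0+0+0+0+0+0+0+0+0+1+1+1+1+0 mod 2 = 0
Syndrome = 1010
Column 5 of H equals this syndrome → error at bit 5 (1-indexed).
Flip bit 5: 000110000011110 → 000100000011110
Extract data bits at positions {3,5,6,7,9,10,11,12,13,14,15}: 00000011110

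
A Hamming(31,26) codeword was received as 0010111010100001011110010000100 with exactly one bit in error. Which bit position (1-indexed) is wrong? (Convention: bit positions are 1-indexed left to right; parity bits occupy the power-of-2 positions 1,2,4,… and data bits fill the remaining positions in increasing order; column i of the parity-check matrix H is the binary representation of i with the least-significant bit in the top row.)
Syndrome s = H · r^T (mod 2), r = 0010111010100001011110010000100:
  s[0] = (1010101010101010101010101010101)·(0010111010100001011110010000100) mod 2 = 0+0+1+0+1+0+1+0+1+0+1+0+0+0+0+0+0+0+1+0+1+0+0+0+0+0+0+0+1+0+0 mod 2 = 0
  s[1] = (0110011001100110011001100110011)·(0010111010100001011110010000100) mod 2 = 0+0+1+0+0+1+1+0+0+0+1+0+0+0+0+0+0+1+1+0+0+0+0+0+0+0+0+0+0+0+0 mod 2 = 0
  s[2] = (0001111000011110000111100001111)·(0010111010100001011110010000100) mod 2 = 0+0+0+0+1+1+1+0+0+0+0+0+0+0+0+0+0+0+0+1+1+0+0+0+0+0+0+0+1+0+0 mod 2 = 0
  s[3] = (0000000111111110000000011111111)·(0010111010100001011110010000100) mod 2 = 0+0+0+0+0+0+0+0+1+0+1+0+0+0+0+0+0+0+0+0+0+0+0+1+0+0+0+0+1+0+0 mod 2 = 0
  s[4] = (0000000000000001111111111111111)·(0010111010100001011110010000100) mod 2 = 0+0+0+0+0+0+0+0+0+0+0+0+0+0+0+1+0+1+1+1+1+0+0+1+0+0+0+0+1+0+0 mod 2 = 1
Syndrome = 00001
Column i of H is the binary representation of i, so the syndrome is the binary index of the flipped bit.
Read s = 00001 with s[0] as LSB: 0·2^0 + 0·2^1 + 0·2^2 + 0·2^3 + 1·2^4 = 16.
Error is at bit position 16.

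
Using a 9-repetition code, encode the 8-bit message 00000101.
Repeat each bit 9× and concatenate:
0→000000000  0→000000000  0→000000000  0→000000000  0→000000000  1→111111111  0→000000000  1→111111111
Codeword = 000000000000000000000000000000000000000000000111111111000000000111111111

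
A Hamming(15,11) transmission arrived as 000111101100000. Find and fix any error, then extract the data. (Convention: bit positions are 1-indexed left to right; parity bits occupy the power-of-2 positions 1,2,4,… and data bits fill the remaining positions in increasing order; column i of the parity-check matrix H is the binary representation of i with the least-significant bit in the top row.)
Syndrome s = H · r^T (mod 2), r = 000111101100000:
  s[0] = (101010101010101)·(000111101100000) mod 2 = 0+0+0+0+1+0+1+0+1+0+0+0+0+0+0 mod 2 = 1
  s[1] = (011001100110011)·(000111101100000) mod 2 = 0+0+0+0+0+1+1+0+0+1+0+0+0+0+0 mod 2 = 1
  s[2] = (000111100001111)·(000111101100000) mod 2 = 0+0+0+1+1+1+1+0+0+0+0+0+0+0+0 mod 2 = 0
  s[3] = (000000011111111)·(000111101100000) mod 2 = 0+0+0+0+0+0+0+0+1+1+0+0+0+0+0 mod 2 = 0
Syndrome = 1100
Column 3 of H equals this syndrome → error at bit 3 (1-indexed).
Flip bit 3: 000111101100000 → 001111101100000
Extract data bits at positions {3,5,6,7,9,10,11,12,13,14,15}: 11111100000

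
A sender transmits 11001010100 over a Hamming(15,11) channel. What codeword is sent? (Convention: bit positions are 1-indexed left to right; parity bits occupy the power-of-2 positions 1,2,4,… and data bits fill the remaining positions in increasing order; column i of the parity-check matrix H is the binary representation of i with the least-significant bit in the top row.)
Codeword c = d · G (mod 2), d = 11001010100:
  c[0] = d·G[:,0] = (11001010100)·(11011010101) mod 2 = 1+1+0+0+1+0+1+0+1+0+0 mod 2 = 1
  c[1] = d·G[:,1] = (11001010100)·(10110110011) mod 2 = 1+0+0+0+0+0+1+0+0+0+0 mod 2 = 0
  c[2] = d·G[:,2] = (11001010100)·(10000000000) mod 2 = 1+0+0+0+0+0+0+0+0+0+0 mod 2 = 1
  c[3] = d·G[:,3] = (11001010100)·(01110001111) mod 2 = 0+1+0+0+0+0+0+0+1+0+0 mod 2 = 0
  c[4] = d·G[:,4] = (11001010100)·(01000000000) mod 2 = 0+1+0+0+0+0+0+0+0+0+0 mod 2 = 1
  c[5] = d·G[:,5] = (11001010100)·(00100000000) mod 2 = 0+0+0+0+0+0+0+0+0+0+0 mod 2 = 0
  c[6] = d·G[:,6] = (11001010100)·(00010000000) mod 2 = 0+0+0+0+0+0+0+0+0+0+0 mod 2 = 0
  c[7] = d·G[:,7] = (11001010100)·(00001111111) mod 2 = 0+0+0+0+1+0+1+0+1+0+0 mod 2 = 1
  c[8] = d·G[:,8] = (11001010100)·(00001000000) mod 2 = 0+0+0+0+1+0+0+0+0+0+0 mod 2 = 1
  c[9] = d·G[:,9] = (11001010100)·(00000100000) mod 2 = 0+0+0+0+0+0+0+0+0+0+0 mod 2 = 0
  c[10] = d·G[:,10] = (11001010100)·(00000010000) mod 2 = 0+0+0+0+0+0+1+0+0+0+0 mod 2 = 1
  c[11] = d·G[:,11] = (11001010100)·(00000001000) mod 2 = 0+0+0+0+0+0+0+0+0+0+0 mod 2 = 0
  c[12] = d·G[:,12] = (11001010100)·(00000000100) mod 2 = 0+0+0+0+0+0+0+0+1+0+0 mod 2 = 1
  c[13] = d·G[:,13] = (11001010100)·(00000000010) mod 2 = 0+0+0+0+0+0+0+0+0+0+0 mod 2 = 0
  c[14] = d·G[:,14] = (11001010100)·(00000000001) mod 2 = 0+0+0+0+0+0+0+0+0+0+0 mod 2 = 0
Codeword = 101010011010100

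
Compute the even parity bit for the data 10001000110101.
Sum of data bits: 1+0+0+0+1+0+0+0+1+1+0+1+0+1 = 6.
6 mod 2 = 0, so parity bit = 0.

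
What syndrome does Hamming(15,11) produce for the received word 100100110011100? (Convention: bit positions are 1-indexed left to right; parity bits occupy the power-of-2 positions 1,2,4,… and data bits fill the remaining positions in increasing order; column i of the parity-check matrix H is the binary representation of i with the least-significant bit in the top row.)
Syndrome s = H · r^T (mod 2), r = 100100110011100:
  s[0] = (101010101010101)·(100100110011100) mod 2 = 1+0+0+0+0+0+1+0+0+0+1+0+1+0+0 mod 2 = 0
  s[1] = (011001100110011)·(100100110011100) mod 2 = 0+0+0+0+0+0+1+0+0+0+1+0+0+0+0 mod 2 = 0
  s[2] = (000111100001111)·(100100110011100) mod 2 = 0+0+0+1+0+0+1+0+0+0+0+1+1+0+0 mod 2 = 0
  s[3] = (000000011111111)·(100100110011100) mod 2 = 0+0+0+0+0+0+0+1+0+0+1+1+1+0+0 mod 2 = 0
Syndrome = 0000
s = 0: no error detected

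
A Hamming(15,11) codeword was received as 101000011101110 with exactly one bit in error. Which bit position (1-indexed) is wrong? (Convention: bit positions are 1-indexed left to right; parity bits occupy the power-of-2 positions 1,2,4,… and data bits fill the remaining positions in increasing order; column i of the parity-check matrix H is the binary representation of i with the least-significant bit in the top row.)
Syndrome s = H · r^T (mod 2), r = 101000011101110:
  s[0] = (101010101010101)·(101000011101110) mod 2 = 1+0+1+0+0+0+0+0+1+0+0+0+1+0+0 mod 2 = 0
  s[1] = (011001100110011)·(101000011101110) mod 2 = 0+0+1+0+0+0+0+0+0+1+0+0+0+1+0 mod 2 = 1
  s[2] = (000111100001111)·(101000011101110) mod 2 = 0+0+0+0+0+0+0+0+0+0+0+1+1+1+0 mod 2 = 1
  s[3] = (000000011111111)·(101000011101110) mod 2 = 0+0+0+0+0+0+0+1+1+1+0+1+1+1+0 mod 2 = 0
Syndrome = 0110
Column i of H is the binary representation of i, so the syndrome is the binary index of the flipped bit.
Read s = 0110 with s[0] as LSB: 0·2^0 + 1·2^1 + 1·2^2 + 0·2^3 = 6.
Error is at bit position 6.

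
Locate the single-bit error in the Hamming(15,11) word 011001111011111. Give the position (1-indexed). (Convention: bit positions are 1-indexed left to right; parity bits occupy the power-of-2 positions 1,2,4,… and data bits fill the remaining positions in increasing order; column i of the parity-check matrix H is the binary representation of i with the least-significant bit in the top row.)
Syndrome s = H · r^T (mod 2), r = 011001111011111:
  s[0] = (101010101010101)·(011001111011111) mod 2 = 0+0+1+0+0+0+1+0+1+0+1+0+1+0+1 mod 2 = 0
  s[1] = (011001100110011)·(011001111011111) mod 2 = 0+1+1+0+0+1+1+0+0+0+1+0+0+1+1 mod 2 = 1
  s[2] = (000111100001111)·(011001111011111) mod 2 = 0+0+0+0+0+1+1+0+0+0+0+1+1+1+1 mod 2 = 0
  s[3] = (000000011111111)·(011001111011111) mod 2 = 0+0+0+0+0+0+0+1+1+0+1+1+1+1+1 mod 2 = 1
Syndrome = 0101
Column i of H is the binary representation of i, so the syndrome is the binary index of the flipped bit.
Read s = 0101 with s[0] as LSB: 0·2^0 + 1·2^1 + 0·2^2 + 1·2^3 = 10.
Error is at bit position 10.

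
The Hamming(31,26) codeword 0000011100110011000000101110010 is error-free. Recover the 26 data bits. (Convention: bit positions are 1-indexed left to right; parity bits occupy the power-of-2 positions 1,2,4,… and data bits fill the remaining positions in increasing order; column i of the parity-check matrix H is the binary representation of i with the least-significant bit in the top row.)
Parity bits occupy power-of-2 positions; data bits are at positions {3,5,6,7,9,10,11,12,13,14,15,17,18,19,20,21,22,23,24,25,26,27,28,29,30,31} (1-indexed).
Extract: c[3]=0 c[5]=0 c[6]=1 c[7]=1 c[9]=0 c[10]=0 c[11]=1 c[12]=1 c[13]=0 c[14]=0 c[15]=1 c[17]=0 c[18]=0 c[19]=0 c[20]=0 c[21]=0 c[22]=0 c[23]=1 c[24]=0 c[25]=1 c[26]=1 c[27]=1 c[28]=0 c[29]=0 c[30]=1 c[31]=0
Data = 00110011001000000101110010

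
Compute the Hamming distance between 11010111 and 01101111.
XOR = 10111000, count of 1s = 4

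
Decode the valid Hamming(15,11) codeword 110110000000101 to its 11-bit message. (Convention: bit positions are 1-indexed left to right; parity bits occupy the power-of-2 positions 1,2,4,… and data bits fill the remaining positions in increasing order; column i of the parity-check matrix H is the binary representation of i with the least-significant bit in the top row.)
Parity bits occupy power-of-2 positions; data bits are at positions {3,5,6,7,9,10,11,12,13,14,15} (1-indexed).
Extract: c[3]=0 c[5]=1 c[6]=0 c[7]=0 c[9]=0 c[10]=0 c[11]=0 c[12]=0 c[13]=1 c[14]=0 c[15]=1
Data = 01000000101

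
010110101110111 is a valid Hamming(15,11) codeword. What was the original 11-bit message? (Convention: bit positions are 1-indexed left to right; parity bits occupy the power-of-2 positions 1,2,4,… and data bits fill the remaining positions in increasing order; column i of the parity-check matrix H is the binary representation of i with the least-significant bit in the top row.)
Parity bits occupy power-of-2 positions; data bits are at positions {3,5,6,7,9,10,11,12,13,14,15} (1-indexed).
Extract: c[3]=0 c[5]=1 c[6]=0 c[7]=1 c[9]=1 c[10]=1 c[11]=1 c[12]=0 c[13]=1 c[14]=1 c[15]=1
Data = 01011110111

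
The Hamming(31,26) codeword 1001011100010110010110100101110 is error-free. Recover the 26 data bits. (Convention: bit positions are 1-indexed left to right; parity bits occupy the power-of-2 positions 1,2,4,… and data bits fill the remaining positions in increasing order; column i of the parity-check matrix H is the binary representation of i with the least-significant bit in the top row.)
Parity bits occupy power-of-2 positions; data bits are at positions {3,5,6,7,9,10,11,12,13,14,15,17,18,19,20,21,22,23,24,25,26,27,28,29,30,31} (1-indexed).
Extract: c[3]=0 c[5]=0 c[6]=1 c[7]=1 c[9]=0 c[10]=0 c[11]=0 c[12]=1 c[13]=0 c[14]=1 c[15]=1 c[17]=0 c[18]=1 c[19]=0 c[20]=1 c[21]=1 c[22]=0 c[23]=1 c[24]=0 c[25]=0 c[26]=1 c[27]=0 c[28]=1 c[29]=1 c[30]=1 c[31]=0
Data = 00110001011010110100101110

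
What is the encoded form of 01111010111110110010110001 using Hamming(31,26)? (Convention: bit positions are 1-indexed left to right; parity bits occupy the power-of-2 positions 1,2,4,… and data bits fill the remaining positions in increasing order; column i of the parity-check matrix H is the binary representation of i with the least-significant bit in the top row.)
Codeword c = d · G (mod 2), d = 01111010111110110010110001:
  c[0] = d·G[:,0] = (01111010111110110010110001)·(11011010101101010101010101) mod 2 = 0+1+0+1+1+0+1+0+1+0+1+1+0+0+0+1+0+0+0+0+0+1+0+0+0+1 mod 2 = 0
  c[1] = d·G[:,1] = (01111010111110110010110001)·(10110110011011001100110011) mod 2 = 0+0+1+1+0+0+1+0+0+1+1+0+1+0+0+0+0+0+0+0+1+1+0+0+0+1 mod 2 = 1
  c[2] = d·G[:,2] = (01111010111110110010110001)·(10000000000000000000000000) mod 2 = 0+0+0+0+0+0+0+0+0+0+0+0+0+0+0+0+0+0+0+0+0+0+0+0+0+0 mod 2 = 0
  c[3] = d·G[:,3] = (01111010111110110010110001)·(01110001111000111100001111) mod 2 = 0+1+1+1+0+0+0+0+1+1+1+0+0+0+1+1+0+0+0+0+0+0+0+0+0+1 mod 2 = 1
  c[4] = d·G[:,4] = (01111010111110110010110001)·(01000000000000000000000000) mod 2 = 0+1+0+0+0+0+0+0+0+0+0+0+0+0+0+0+0+0+0+0+0+0+0+0+0+0 mod 2 = 1
  c[5] = d·G[:,5] = (01111010111110110010110001)·(00100000000000000000000000) mod 2 = 0+0+1+0+0+0+0+0+0+0+0+0+0+0+0+0+0+0+0+0+0+0+0+0+0+0 mod 2 = 1
  c[6] = d·G[:,6] = (01111010111110110010110001)·(00010000000000000000000000) mod 2 = 0+0+0+1+0+0+0+0+0+0+0+0+0+0+0+0+0+0+0+0+0+0+0+0+0+0 mod 2 = 1
  c[7] = d·G[:,7] = (01111010111110110010110001)·(00001111111000000011111111) mod 2 = 0+0+0+0+1+0+1+0+1+1+1+0+0+0+0+0+0+0+1+0+1+1+0+0+0+1 mod 2 = 1
  c[8] = d·G[:,8] = (01111010111110110010110001)·(00001000000000000000000000) mod 2 = 0+0+0+0+1+0+0+0+0+0+0+0+0+0+0+0+0+0+0+0+0+0+0+0+0+0 mod 2 = 1
  c[9] = d·G[:,9] = (01111010111110110010110001)·(00000100000000000000000000) mod 2 = 0+0+0+0+0+0+0+0+0+0+0+0+0+0+0+0+0+0+0+0+0+0+0+0+0+0 mod 2 = 0
  c[10] = d·G[:,10] = (01111010111110110010110001)·(00000010000000000000000000) mod 2 = 0+0+0+0+0+0+1+0+0+0+0+0+0+0+0+0+0+0+0+0+0+0+0+0+0+0 mod 2 = 1
  c[11] = d·G[:,11] = (01111010111110110010110001)·(00000001000000000000000000) mod 2 = 0+0+0+0+0+0+0+0+0+0+0+0+0+0+0+0+0+0+0+0+0+0+0+0+0+0 mod 2 = 0
  c[12] = d·G[:,12] = (01111010111110110010110001)·(00000000100000000000000000) mod 2 = 0+0+0+0+0+0+0+0+1+0+0+0+0+0+0+0+0+0+0+0+0+0+0+0+0+0 mod 2 = 1
  c[13] = d·G[:,13] = (01111010111110110010110001)·(00000000010000000000000000) mod 2 = 0+0+0+0+0+0+0+0+0+1+0+0+0+0+0+0+0+0+0+0+0+0+0+0+0+0 mod 2 = 1
  c[14] = d·G[:,14] = (01111010111110110010110001)·(00000000001000000000000000) mod 2 = 0+0+0+0+0+0+0+0+0+0+1+0+0+0+0+0+0+0+0+0+0+0+0+0+0+0 mod 2 = 1
  c[15] = d·G[:,15] = (01111010111110110010110001)·(00000000000111111111111111) mod 2 = 0+0+0+0+0+0+0+0+0+0+0+1+1+0+1+1+0+0+1+0+1+1+0+0+0+1 mod 2 = 0
  c[16] = d·G[:,16] = (01111010111110110010110001)·(00000000000100000000000000) mod 2 = 0+0+0+0+0+0+0+0+0+0+0+1+0+0+0+0+0+0+0+0+0+0+0+0+0+0 mod 2 = 1
  c[17] = d·G[:,17] = (01111010111110110010110001)·(00000000000010000000000000) mod 2 = 0+0+0+0+0+0+0+0+0+0+0+0+1+0+0+0+0+0+0+0+0+0+0+0+0+0 mod 2 = 1
  c[18] = d·G[:,18] = (01111010111110110010110001)·(00000000000001000000000000) mod 2 = 0+0+0+0+0+0+0+0+0+0+0+0+0+0+0+0+0+0+0+0+0+0+0+0+0+0 mod 2 = 0
  c[19] = d·G[:,19] = (01111010111110110010110001)·(00000000000000100000000000) mod 2 = 0+0+0+0+0+0+0+0+0+0+0+0+0+0+1+0+0+0+0+0+0+0+0+0+0+0 mod 2 = 1
  c[20] = d·G[:,20] = (01111010111110110010110001)·(00000000000000010000000000) mod 2 = 0+0+0+0+0+0+0+0+0+0+0+0+0+0+0+1+0+0+0+0+0+0+0+0+0+0 mod 2 = 1
  c[21] = d·G[:,21] = (01111010111110110010110001)·(00000000000000001000000000) mod 2 = 0+0+0+0+0+0+0+0+0+0+0+0+0+0+0+0+0+0+0+0+0+0+0+0+0+0 mod 2 = 0
  c[22] = d·G[:,22] = (01111010111110110010110001)·(00000000000000000100000000) mod 2 = 0+0+0+0+0+0+0+0+0+0+0+0+0+0+0+0+0+0+0+0+0+0+0+0+0+0 mod 2 = 0
  c[23] = d·G[:,23] = (01111010111110110010110001)·(00000000000000000010000000) mod 2 = 0+0+0+0+0+0+0+0+0+0+0+0+0+0+0+0+0+0+1+0+0+0+0+0+0+0 mod 2 = 1
  c[24] = d·G[:,24] = (01111010111110110010110001)·(00000000000000000001000000) mod 2 = 0+0+0+0+0+0+0+0+0+0+0+0+0+0+0+0+0+0+0+0+0+0+0+0+0+0 mod 2 = 0
  c[25] = d·G[:,25] = (01111010111110110010110001)·(00000000000000000000100000) mod 2 = 0+0+0+0+0+0+0+0+0+0+0+0+0+0+0+0+0+0+0+0+1+0+0+0+0+0 mod 2 = 1
  c[26] = d·G[:,26] = (01111010111110110010110001)·(00000000000000000000010000) mod 2 = 0+0+0+0+0+0+0+0+0+0+0+0+0+0+0+0+0+0+0+0+0+1+0+0+0+0 mod 2 = 1
  c[27] = d·G[:,27] = (01111010111110110010110001)·(00000000000000000000001000) mod 2 = 0+0+0+0+0+0+0+0+0+0+0+0+0+0+0+0+0+0+0+0+0+0+0+0+0+0 mod 2 = 0
  c[28] = d·G[:,28] = (01111010111110110010110001)·(00000000000000000000000100) mod 2 = 0+0+0+0+0+0+0+0+0+0+0+0+0+0+0+0+0+0+0+0+0+0+0+0+0+0 mod 2 = 0
  c[29] = d·G[:,29] = (01111010111110110010110001)·(00000000000000000000000010) mod 2 = 0+0+0+0+0+0+0+0+0+0+0+0+0+0+0+0+0+0+0+0+0+0+0+0+0+0 mod 2 = 0
  c[30] = d·G[:,30] = (01111010111110110010110001)·(00000000000000000000000001) mod 2 = 0+0+0+0+0+0+0+0+0+0+0+0+0+0+0+0+0+0+0+0+0+0+0+0+0+1 mod 2 = 1
Codeword = 0101111110101110110110010110001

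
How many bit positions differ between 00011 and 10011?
XOR = 10000, count of 1s = 1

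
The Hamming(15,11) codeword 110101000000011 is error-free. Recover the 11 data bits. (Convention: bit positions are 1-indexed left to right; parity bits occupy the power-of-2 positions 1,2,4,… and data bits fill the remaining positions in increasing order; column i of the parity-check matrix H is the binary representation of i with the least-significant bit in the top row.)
Parity bits occupy power-of-2 positions; data bits are at positions {3,5,6,7,9,10,11,12,13,14,15} (1-indexed).
Extract: c[3]=0 c[5]=0 c[6]=1 c[7]=0 c[9]=0 c[10]=0 c[11]=0 c[12]=0 c[13]=0 c[14]=1 c[15]=1
Data = 00100000011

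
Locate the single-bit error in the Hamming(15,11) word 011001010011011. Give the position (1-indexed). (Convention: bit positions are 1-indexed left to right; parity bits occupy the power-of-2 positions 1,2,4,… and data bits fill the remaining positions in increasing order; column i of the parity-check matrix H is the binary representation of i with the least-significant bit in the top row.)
Syndrome s = H · r^T (mod 2), r = 011001010011011:
  s[0] = (101010101010101)·(011001010011011) mod 2 = 0+0+1+0+0+0+0+0+0+0+1+0+0+0+1 mod 2 = 1
  s[1] = (011001100110011)·(011001010011011) mod 2 = 0+1+1+0+0+1+0+0+0+0+1+0+0+1+1 mod 2 = 0
  s[2] = (000111100001111)·(011001010011011) mod 2 = 0+0+0+0+0+1+0+0+0+0+0+1+0+1+1 mod 2 = 0
  s[3] = (000000011111111)·(011001010011011) mod 2 = 0+0+0+0+0+0+0+1+0+0+1+1+0+1+1 mod 2 = 1
Syndrome = 1001
Column i of H is the binary representation of i, so the syndrome is the binary index of the flipped bit.
Read s = 1001 with s[0] as LSB: 1·2^0 + 0·2^1 + 0·2^2 + 1·2^3 = 9.
Error is at bit position 9.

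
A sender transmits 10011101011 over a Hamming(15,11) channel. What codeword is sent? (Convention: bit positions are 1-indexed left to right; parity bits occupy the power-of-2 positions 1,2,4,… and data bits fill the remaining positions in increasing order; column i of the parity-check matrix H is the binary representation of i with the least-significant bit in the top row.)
Codeword c = d · G (mod 2), d = 10011101011:
  c[0] = d·G[:,0] = (10011101011)·(11011010101) mod 2 = 1+0+0+1+1+0+0+0+0+0+1 mod 2 = 0
  c[1] = d·G[:,1] = (10011101011)·(10110110011) mod 2 = 1+0+0+1+0+1+0+0+0+1+1 mod 2 = 1
  c[2] = d·G[:,2] = (10011101011)·(10000000000) mod 2 = 1+0+0+0+0+0+0+0+0+0+0 mod 2 = 1
  c[3] = d·G[:,3] = (10011101011)·(01110001111) mod 2 = 0+0+0+1+0+0+0+1+0+1+1 mod 2 = 0
  c[4] = d·G[:,4] = (10011101011)·(01000000000) mod 2 = 0+0+0+0+0+0+0+0+0+0+0 mod 2 = 0
  c[5] = d·G[:,5] = (10011101011)·(00100000000) mod 2 = 0+0+0+0+0+0+0+0+0+0+0 mod 2 = 0
  c[6] = d·G[:,6] = (10011101011)·(00010000000) mod 2 = 0+0+0+1+0+0+0+0+0+0+0 mod 2 = 1
  c[7] = d·G[:,7] = (10011101011)·(00001111111) mod 2 = 0+0+0+0+1+1+0+1+0+1+1 mod 2 = 1
  c[8] = d·G[:,8] = (10011101011)·(00001000000) mod 2 = 0+0+0+0+1+0+0+0+0+0+0 mod 2 = 1
  c[9] = d·G[:,9] = (10011101011)·(00000100000) mod 2 = 0+0+0+0+0+1+0+0+0+0+0 mod 2 = 1
  c[10] = d·G[:,10] = (10011101011)·(00000010000) mod 2 = 0+0+0+0+0+0+0+0+0+0+0 mod 2 = 0
  c[11] = d·G[:,11] = (10011101011)·(00000001000) mod 2 = 0+0+0+0+0+0+0+1+0+0+0 mod 2 = 1
  c[12] = d·G[:,12] = (10011101011)·(00000000100) mod 2 = 0+0+0+0+0+0+0+0+0+0+0 mod 2 = 0
  c[13] = d·G[:,13] = (10011101011)·(00000000010) mod 2 = 0+0+0+0+0+0+0+0+0+1+0 mod 2 = 1
  c[14] = d·G[:,14] = (10011101011)·(00000000001) mod 2 = 0+0+0+0+0+0+0+0+0+0+1 mod 2 = 1
Codeword = 011000111101011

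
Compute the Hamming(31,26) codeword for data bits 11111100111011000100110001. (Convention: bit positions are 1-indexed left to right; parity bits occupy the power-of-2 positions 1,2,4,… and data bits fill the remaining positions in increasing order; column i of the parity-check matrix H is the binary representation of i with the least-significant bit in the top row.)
Codeword c = d · G (mod 2), d = 11111100111011000100110001:
  c[0] = d·G[:,0] = (11111100111011000100110001)·(11011010101101010101010101) mod 2 = 1+1+0+1+1+0+0+0+1+0+1+0+0+1+0+0+0+1+0+0+0+1+0+0+0+1 mod 2 = 0
  c[1] = d·G[:,1] = (11111100111011000100110001)·(10110110011011001100110011) mod 2 = 1+0+1+1+0+1+0+0+0+1+1+0+1+1+0+0+0+1+0+0+1+1+0+0+0+1 mod 2 = 0
  c[2] = d·G[:,2] = (11111100111011000100110001)·(10000000000000000000000000) mod 2 = 1+0+0+0+0+0+0+0+0+0+0+0+0+0+0+0+0+0+0+0+0+0+0+0+0+0 mod 2 = 1
  c[3] = d·G[:,3] = (11111100111011000100110001)·(01110001111000111100001111) mod 2 = 0+1+1+1+0+0+0+0+1+1+1+0+0+0+0+0+0+1+0+0+0+0+0+0+0+1 mod 2 = 0
  c[4] = d·G[:,4] = (11111100111011000100110001)·(01000000000000000000000000) mod 2 = 0+1+0+0+0+0+0+0+0+0+0+0+0+0+0+0+0+0+0+0+0+0+0+0+0+0 mod 2 = 1
  c[5] = d·G[:,5] = (11111100111011000100110001)·(00100000000000000000000000) mod 2 = 0+0+1+0+0+0+0+0+0+0+0+0+0+0+0+0+0+0+0+0+0+0+0+0+0+0 mod 2 = 1
  c[6] = d·G[:,6] = (11111100111011000100110001)·(00010000000000000000000000) mod 2 = 0+0+0+1+0+0+0+0+0+0+0+0+0+0+0+0+0+0+0+0+0+0+0+0+0+0 mod 2 = 1
  c[7] = d·G[:,7] = (11111100111011000100110001)·(00001111111000000011111111) mod 2 = 0+0+0+0+1+1+0+0+1+1+1+0+0+0+0+0+0+0+0+0+1+1+0+0+0+1 mod 2 = 0
  c[8] = d·G[:,8] = (11111100111011000100110001)·(00001000000000000000000000) mod 2 = 0+0+0+0+1+0+0+0+0+0+0+0+0+0+0+0+0+0+0+0+0+0+0+0+0+0 mod 2 = 1
  c[9] = d·G[:,9] = (11111100111011000100110001)·(00000100000000000000000000) mod 2 = 0+0+0+0+0+1+0+0+0+0+0+0+0+0+0+0+0+0+0+0+0+0+0+0+0+0 mod 2 = 1
  c[10] = d·G[:,10] = (11111100111011000100110001)·(00000010000000000000000000) mod 2 = 0+0+0+0+0+0+0+0+0+0+0+0+0+0+0+0+0+0+0+0+0+0+0+0+0+0 mod 2 = 0
  c[11] = d·G[:,11] = (11111100111011000100110001)·(00000001000000000000000000) mod 2 = 0+0+0+0+0+0+0+0+0+0+0+0+0+0+0+0+0+0+0+0+0+0+0+0+0+0 mod 2 = 0
  c[12] = d·G[:,12] = (11111100111011000100110001)·(00000000100000000000000000) mod 2 = 0+0+0+0+0+0+0+0+1+0+0+0+0+0+0+0+0+0+0+0+0+0+0+0+0+0 mod 2 = 1
  c[13] = d·G[:,13] = (11111100111011000100110001)·(00000000010000000000000000) mod 2 = 0+0+0+0+0+0+0+0+0+1+0+0+0+0+0+0+0+0+0+0+0+0+0+0+0+0 mod 2 = 1
  c[14] = d·G[:,14] = (11111100111011000100110001)·(00000000001000000000000000) mod 2 = 0+0+0+0+0+0+0+0+0+0+1+0+0+0+0+0+0+0+0+0+0+0+0+0+0+0 mod 2 = 1
  c[15] = d·G[:,15] = (11111100111011000100110001)·(00000000000111111111111111) mod 2 = 0+0+0+0+0+0+0+0+0+0+0+0+1+1+0+0+0+1+0+0+1+1+0+0+0+1 mod 2 = 0
  c[16] = d·G[:,16] = (11111100111011000100110001)·(00000000000100000000000000) mod 2 = 0+0+0+0+0+0+0+0+0+0+0+0+0+0+0+0+0+0+0+0+0+0+0+0+0+0 mod 2 = 0
  c[17] = d·G[:,17] = (11111100111011000100110001)·(00000000000010000000000000) mod 2 = 0+0+0+0+0+0+0+0+0+0+0+0+1+0+0+0+0+0+0+0+0+0+0+0+0+0 mod 2 = 1
  c[18] = d·G[:,18] = (11111100111011000100110001)·(00000000000001000000000000) mod 2 = 0+0+0+0+0+0+0+0+0+0+0+0+0+1+0+0+0+0+0+0+0+0+0+0+0+0 mod 2 = 1
  c[19] = d·G[:,19] = (11111100111011000100110001)·(00000000000000100000000000) mod 2 = 0+0+0+0+0+0+0+0+0+0+0+0+0+0+0+0+0+0+0+0+0+0+0+0+0+0 mod 2 = 0
  c[20] = d·G[:,20] = (11111100111011000100110001)·(00000000000000010000000000) mod 2 = 0+0+0+0+0+0+0+0+0+0+0+0+0+0+0+0+0+0+0+0+0+0+0+0+0+0 mod 2 = 0
  c[21] = d·G[:,21] = (11111100111011000100110001)·(00000000000000001000000000) mod 2 = 0+0+0+0+0+0+0+0+0+0+0+0+0+0+0+0+0+0+0+0+0+0+0+0+0+0 mod 2 = 0
  c[22] = d·G[:,22] = (11111100111011000100110001)·(00000000000000000100000000) mod 2 = 0+0+0+0+0+0+0+0+0+0+0+0+0+0+0+0+0+1+0+0+0+0+0+0+0+0 mod 2 = 1
  c[23] = d·G[:,23] = (11111100111011000100110001)·(00000000000000000010000000) mod 2 = 0+0+0+0+0+0+0+0+0+0+0+0+0+0+0+0+0+0+0+0+0+0+0+0+0+0 mod 2 = 0
  c[24] = d·G[:,24] = (11111100111011000100110001)·(00000000000000000001000000) mod 2 = 0+0+0+0+0+0+0+0+0+0+0+0+0+0+0+0+0+0+0+0+0+0+0+0+0+0 mod 2 = 0
  c[25] = d·G[:,25] = (11111100111011000100110001)·(00000000000000000000100000) mod 2 = 0+0+0+0+0+0+0+0+0+0+0+0+0+0+0+0+0+0+0+0+1+0+0+0+0+0 mod 2 = 1
  c[26] = d·G[:,26] = (11111100111011000100110001)·(00000000000000000000010000) mod 2 = 0+0+0+0+0+0+0+0+0+0+0+0+0+0+0+0+0+0+0+0+0+1+0+0+0+0 mod 2 = 1
  c[27] = d·G[:,27] = (11111100111011000100110001)·(00000000000000000000001000) mod 2 = 0+0+0+0+0+0+0+0+0+0+0+0+0+0+0+0+0+0+0+0+0+0+0+0+0+0 mod 2 = 0
  c[28] = d·G[:,28] = (11111100111011000100110001)·(00000000000000000000000100) mod 2 = 0+0+0+0+0+0+0+0+0+0+0+0+0+0+0+0+0+0+0+0+0+0+0+0+0+0 mod 2 = 0
  c[29] = d·G[:,29] = (11111100111011000100110001)·(00000000000000000000000010) mod 2 = 0+0+0+0+0+0+0+0+0+0+0+0+0+0+0+0+0+0+0+0+0+0+0+0+0+0 mod 2 = 0
  c[30] = d·G[:,30] = (11111100111011000100110001)·(00000000000000000000000001) mod 2 = 0+0+0+0+0+0+0+0+0+0+0+0+0+0+0+0+0+0+0+0+0+0+0+0+0+1 mod 2 = 1
Codeword = 0010111011001110011000100110001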